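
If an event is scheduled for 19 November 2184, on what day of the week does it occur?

Friday

Doomsday rule: the anchor day for the 2100s is Sunday. For year 84: 84÷12 = 7 r 0, and 0÷4 = 0, so 7+0+0 = 7.
Sunday + 7 ≡ Sunday — that's 2184's doomsday.
In November the doomsday date is Nov 7.
Nov 19 is 12 days after Nov 7; 12 mod 7 = 5, so Sunday + 5 = Friday.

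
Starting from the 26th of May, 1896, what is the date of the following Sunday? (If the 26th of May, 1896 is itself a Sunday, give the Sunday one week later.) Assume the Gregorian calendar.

May 26, 1896 is a Tuesday.
From Tuesday to the next Sunday is 5 days.
May 26, 1896 + 5 = May 31, 1896.

May 31, 1896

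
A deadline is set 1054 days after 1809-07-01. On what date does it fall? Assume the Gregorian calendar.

+365 (one year) → Jul 1, 1810 (689 left).
+365 (one year) → Jul 1, 1811 (324 left).
Jul has 31 days: +31 → Aug 1, 1811 (293 left).
Aug has 31 days: +31 → Sep 1, 1811 (262 left).
Sep has 30 days: +30 → Oct 1, 1811 (232 left).
Oct has 31 days: +31 → Nov 1, 1811 (201 left).
Nov has 30 days: +30 → Dec 1, 1811 (171 left).
Dec has 31 days: +31 → Jan 1, 1812 (140 left).
Jan has 31 days: +31 → Feb 1, 1812 (109 left).
Feb has 29 days: +29 → Mar 1, 1812 (80 left).
Mar has 31 days: +31 → Apr 1, 1812 (49 left).
Apr has 30 days: +30 → May 1, 1812 (19 left).
+19 → May 20, 1812.

May 20, 1812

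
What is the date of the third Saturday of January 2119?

January 1, 2119 is a Sunday.
The first Saturday is therefore January 7 (6 days later).
The third Saturday is 7 + 2×7 = January 21.

January 21, 2119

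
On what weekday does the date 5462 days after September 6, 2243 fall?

Sep 6, 2243 is a Wednesday.
5462 mod 7 = 2, so 5462 days after a Wednesday is Wednesday + 2 = Friday.

Friday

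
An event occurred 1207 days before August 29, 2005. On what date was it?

−365 (one year) → Aug 29, 2004 (842 left).
−366 (one year; includes Feb 29, 2004) → Aug 29, 2003 (476 left).
−365 (one year) → Aug 29, 2002 (111 left).
−29 → Jul 31, 2002 (end of Jul, 31 days; 82 left).
−31 → Jun 30, 2002 (end of Jun, 30 days; 51 left).
−30 → May 31, 2002 (end of May, 31 days; 21 left).
−21 → May 10, 2002.

May 10, 2002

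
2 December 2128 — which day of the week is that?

Thursday

Doomsday rule: the anchor day for the 2100s is Sunday. For year 28: 28÷12 = 2 r 4, and 4÷4 = 1, so 2+4+1 = 7.
Sunday + 7 ≡ Sunday — that's 2128's doomsday.
In December the doomsday date is Dec 12.
Dec 2 is 10 days before Dec 12; 10 mod 7 = 3, so Sunday − 3 = Thursday.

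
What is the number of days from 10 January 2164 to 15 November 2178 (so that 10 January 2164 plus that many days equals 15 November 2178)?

5423

Jan 10, 2164 → Jan 10, 2165: 366 days (Feb 29, 2164 is in that span).
Jan 10, 2165 → Jan 10, 2166: 365 days.
Jan 10, 2166 → Jan 10, 2167: 365 days.
Jan 10, 2167 → Jan 10, 2168: 365 days.
Jan 10, 2168 → Jan 10, 2169: 366 days (Feb 29, 2168 is in that span).
Jan 10, 2169 → Jan 10, 2170: 365 days.
Jan 10, 2170 → Jan 10, 2171: 365 days.
Jan 10, 2171 → Jan 10, 2172: 365 days.
Jan 10, 2172 → Jan 10, 2173: 366 days (Feb 29, 2172 is in that span).
Jan 10, 2173 → Jan 10, 2174: 365 days.
Jan 10, 2174 → Jan 10, 2175: 365 days.
Jan 10, 2175 → Jan 10, 2176: 365 days.
Jan 10, 2176 → Jan 10, 2177: 366 days (Feb 29, 2176 is in that span).
Jan 10, 2177 → Jan 10, 2178: 365 days.
Jan 10, 2178 → Feb 10, 2178: 31 days (January has 31).
Feb 10, 2178 → Mar 10, 2178: 28 days (February has 28).
Mar 10, 2178 → Apr 10, 2178: 31 days (March has 31).
Apr 10, 2178 → May 10, 2178: 30 days (April has 30).
May 10, 2178 → Jun 10, 2178: 31 days (May has 31).
Jun 10, 2178 → Jul 10, 2178: 30 days (June has 30).
Jul 10, 2178 → Aug 10, 2178: 31 days (July has 31).
Aug 10, 2178 → Sep 10, 2178: 31 days (August has 31).
Sep 10, 2178 → Oct 10, 2178: 30 days (September has 30).
Oct 10, 2178 → Nov 10, 2178: 31 days (October has 31).
Nov 10, 2178 → Nov 15, 2178: 5 days.
Total: 5423 days.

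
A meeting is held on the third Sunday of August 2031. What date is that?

August 1, 2031 is a Friday.
The first Sunday is therefore August 3 (2 days later).
The third Sunday is 3 + 2×7 = August 17.

August 17, 2031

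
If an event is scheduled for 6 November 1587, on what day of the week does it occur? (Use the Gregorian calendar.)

Doomsday rule: the anchor day for the 1500s is Wednesday. For year 87: 87÷12 = 7 r 3, and 3÷4 = 0, so 7+3+0 = 10.
Wednesday + 10 ≡ Saturday — that's 1587's doomsday.
In November the doomsday date is Nov 7.
Nov 6 is 1 day before Nov 7; 1 mod 7 = 1, so Saturday − 1 = Friday.

Friday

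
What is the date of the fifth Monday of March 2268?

March 1, 2268 is a Sunday.
The first Monday is therefore March 2 (1 days later).
The fifth Monday is 2 + 4×7 = March 30.

March 30, 2268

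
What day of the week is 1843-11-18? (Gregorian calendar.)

Saturday

Doomsday rule: the anchor day for the 1800s is Friday. For year 43: 43÷12 = 3 r 7, and 7÷4 = 1, so 3+7+1 = 11.
Friday + 11 ≡ Tuesday — that's 1843's doomsday.
In November the doomsday date is Nov 7.
Nov 18 is 11 days after Nov 7; 11 mod 7 = 4, so Tuesday + 4 = Saturday.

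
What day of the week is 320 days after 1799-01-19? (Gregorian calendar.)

Jan 19, 1799 is a Saturday.
320 mod 7 = 5, so 320 days after a Saturday is Saturday + 5 = Thursday.

Thursday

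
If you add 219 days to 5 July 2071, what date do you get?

Jul has 31 days: +27 → Aug 1, 2071 (192 left).
Aug has 31 days: +31 → Sep 1, 2071 (161 left).
Sep has 30 days: +30 → Oct 1, 2071 (131 left).
Oct has 31 days: +31 → Nov 1, 2071 (100 left).
Nov has 30 days: +30 → Dec 1, 2071 (70 left).
Dec has 31 days: +31 → Jan 1, 2072 (39 left).
Jan has 31 days: +31 → Feb 1, 2072 (8 left).
+8 → Feb 9, 2072.

February 9, 2072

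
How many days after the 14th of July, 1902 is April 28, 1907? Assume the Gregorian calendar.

Jul 14, 1902 → Jul 14, 1903: 365 days.
Jul 14, 1903 → Jul 14, 1904: 366 days (Feb 29, 1904 is in that span).
Jul 14, 1904 → Jul 14, 1905: 365 days.
Jul 14, 1905 → Jul 14, 1906: 365 days.
Jul 14, 1906 → Aug 14, 1906: 31 days (July has 31).
Aug 14, 1906 → Sep 14, 1906: 31 days (August has 31).
Sep 14, 1906 → Oct 14, 1906: 30 days (September has 30).
Oct 14, 1906 → Nov 14, 1906: 31 days (October has 31).
Nov 14, 1906 → Dec 14, 1906: 30 days (November has 30).
Dec 14, 1906 → Jan 14, 1907: 31 days (December has 31).
Jan 14, 1907 → Feb 14, 1907: 31 days (January has 31).
Feb 14, 1907 → Mar 14, 1907: 28 days (February has 28).
Mar 14, 1907 → Apr 14, 1907: 31 days (March has 31).
Apr 14, 1907 → Apr 28, 1907: 14 days.
Total: 1749 days.

1749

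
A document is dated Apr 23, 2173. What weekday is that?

Friday

Doomsday rule: the anchor day for the 2100s is Sunday. For year 73: 73÷12 = 6 r 1, and 1÷4 = 0, so 6+1+0 = 7.
Sunday + 7 ≡ Sunday — that's 2173's doomsday.
In April the doomsday date is Apr 4.
Apr 23 is 19 days after Apr 4; 19 mod 7 = 5, so Sunday + 5 = Friday.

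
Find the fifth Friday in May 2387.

May 1, 2387 is a Friday.
The first Friday is therefore May 1 (same day).
The fifth Friday is 1 + 4×7 = May 29.

May 29, 2387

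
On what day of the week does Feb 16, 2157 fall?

Wednesday

Doomsday rule: the anchor day for the 2100s is Sunday. For year 57: 57÷12 = 4 r 9, and 9÷4 = 2, so 4+9+2 = 15.
Sunday + 15 ≡ Monday — that's 2157's doomsday.
In February the doomsday date is Feb 28 (2157 is not a leap year).
Feb 16 is 12 days before Feb 28; 12 mod 7 = 5, so Monday − 5 = Wednesday.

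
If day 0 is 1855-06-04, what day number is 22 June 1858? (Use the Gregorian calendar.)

1114

Jun 4, 1855 → Jun 4, 1856: 366 days (Feb 29, 1856 is in that span).
Jun 4, 1856 → Jun 4, 1857: 365 days.
Jun 4, 1857 → Jul 4, 1857: 30 days (June has 30).
Jul 4, 1857 → Aug 4, 1857: 31 days (July has 31).
Aug 4, 1857 → Sep 4, 1857: 31 days (August has 31).
Sep 4, 1857 → Oct 4, 1857: 30 days (September has 30).
Oct 4, 1857 → Nov 4, 1857: 31 days (October has 31).
Nov 4, 1857 → Dec 4, 1857: 30 days (November has 30).
Dec 4, 1857 → Jan 4, 1858: 31 days (December has 31).
Jan 4, 1858 → Feb 4, 1858: 31 days (January has 31).
Feb 4, 1858 → Mar 4, 1858: 28 days (February has 28).
Mar 4, 1858 → Apr 4, 1858: 31 days (March has 31).
Apr 4, 1858 → May 4, 1858: 30 days (April has 30).
May 4, 1858 → Jun 4, 1858: 31 days (May has 31).
Jun 4, 1858 → Jun 22, 1858: 18 days.
Total: 1114 days.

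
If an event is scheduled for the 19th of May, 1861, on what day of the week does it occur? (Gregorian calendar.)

Doomsday rule: the anchor day for the 1800s is Friday. For year 61: 61÷12 = 5 r 1, and 1÷4 = 0, so 5+1+0 = 6.
Friday + 6 ≡ Thursday — that's 1861's doomsday.
In May the doomsday date is May 9.
May 19 is 10 days after May 9; 10 mod 7 = 3, so Thursday + 3 = Sunday.

Sunday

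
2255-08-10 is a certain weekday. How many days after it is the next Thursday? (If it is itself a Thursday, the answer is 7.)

Aug 10, 2255 is a Friday.
From Friday to the next Thursday is 6 days.

6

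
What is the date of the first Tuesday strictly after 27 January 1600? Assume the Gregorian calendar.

February 1, 1600

Jan 27, 1600 is a Thursday.
From Thursday to the next Tuesday is 5 days.
Jan 27, 1600 + 5 = Feb 1, 1600.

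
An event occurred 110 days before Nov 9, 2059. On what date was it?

July 22, 2059

−9 → Oct 31, 2059 (end of Oct, 31 days; 101 left).
−31 → Sep 30, 2059 (end of Sep, 30 days; 70 left).
−30 → Aug 31, 2059 (end of Aug, 31 days; 40 left).
−31 → Jul 31, 2059 (end of Jul, 31 days; 9 left).
−9 → Jul 22, 2059.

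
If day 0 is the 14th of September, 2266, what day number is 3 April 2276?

Sep 14, 2266 → Sep 14, 2267: 365 days.
Sep 14, 2267 → Sep 14, 2268: 366 days (Feb 29, 2268 is in that span).
Sep 14, 2268 → Sep 14, 2269: 365 days.
Sep 14, 2269 → Sep 14, 2270: 365 days.
Sep 14, 2270 → Sep 14, 2271: 365 days.
Sep 14, 2271 → Sep 14, 2272: 366 days (Feb 29, 2272 is in that span).
Sep 14, 2272 → Sep 14, 2273: 365 days.
Sep 14, 2273 → Sep 14, 2274: 365 days.
Sep 14, 2274 → Sep 14, 2275: 365 days.
Sep 14, 2275 → Oct 14, 2275: 30 days (September has 30).
Oct 14, 2275 → Nov 14, 2275: 31 days (October has 31).
Nov 14, 2275 → Dec 14, 2275: 30 days (November has 30).
Dec 14, 2275 → Jan 14, 2276: 31 days (December has 31).
Jan 14, 2276 → Feb 14, 2276: 31 days (January has 31).
Feb 14, 2276 → Mar 14, 2276: 29 days (February has 29).
Mar 14, 2276 → Apr 3, 2276: 20 days.
Total: 3489 days.

3489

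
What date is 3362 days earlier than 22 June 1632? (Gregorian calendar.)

April 9, 1623

−366 (one year; includes Feb 29, 1632) → Jun 22, 1631 (2996 left).
−365 (one year) → Jun 22, 1630 (2631 left).
−365 (one year) → Jun 22, 1629 (2266 left).
−365 (one year) → Jun 22, 1628 (1901 left).
−366 (one year; includes Feb 29, 1628) → Jun 22, 1627 (1535 left).
−365 (one year) → Jun 22, 1626 (1170 left).
−365 (one year) → Jun 22, 1625 (805 left).
−365 (one year) → Jun 22, 1624 (440 left).
−366 (one year; includes Feb 29, 1624) → Jun 22, 1623 (74 left).
−22 → May 31, 1623 (end of May, 31 days; 52 left).
−31 → Apr 30, 1623 (end of Apr, 30 days; 21 left).
−21 → Apr 9, 1623.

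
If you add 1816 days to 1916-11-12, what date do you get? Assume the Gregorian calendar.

+365 (one year) → Nov 12, 1917 (1451 left).
+365 (one year) → Nov 12, 1918 (1086 left).
+365 (one year) → Nov 12, 1919 (721 left).
+366 (one year; includes Feb 29, 1920) → Nov 12, 1920 (355 left).
Nov has 30 days: +19 → Dec 1, 1920 (336 left).
Dec has 31 days: +31 → Jan 1, 1921 (305 left).
Jan has 31 days: +31 → Feb 1, 1921 (274 left).
Feb has 28 days: +28 → Mar 1, 1921 (246 left).
Mar has 31 days: +31 → Apr 1, 1921 (215 left).
Apr has 30 days: +30 → May 1, 1921 (185 left).
May has 31 days: +31 → Jun 1, 1921 (154 left).
Jun has 30 days: +30 → Jul 1, 1921 (124 left).
Jul has 31 days: +31 → Aug 1, 1921 (93 left).
Aug has 31 days: +31 → Sep 1, 1921 (62 left).
Sep has 30 days: +30 → Oct 1, 1921 (32 left).
Oct has 31 days: +31 → Nov 1, 1921 (1 left).
+1 → Nov 2, 1921.

November 2, 1921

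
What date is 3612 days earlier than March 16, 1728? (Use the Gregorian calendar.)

April 26, 1718

−366 (one year; includes Feb 29, 1728) → Mar 16, 1727 (3246 left).
−365 (one year) → Mar 16, 1726 (2881 left).
−365 (one year) → Mar 16, 1725 (2516 left).
−365 (one year) → Mar 16, 1724 (2151 left).
−366 (one year; includes Feb 29, 1724) → Mar 16, 1723 (1785 left).
−365 (one year) → Mar 16, 1722 (1420 left).
−365 (one year) → Mar 16, 1721 (1055 left).
−365 (one year) → Mar 16, 1720 (690 left).
−366 (one year; includes Feb 29, 1720) → Mar 16, 1719 (324 left).
−16 → Feb 28, 1719 (end of Feb, 28 days; 308 left).
−28 → Jan 31, 1719 (end of Jan, 31 days; 280 left).
−31 → Dec 31, 1718 (end of Dec, 31 days; 249 left).
−31 → Nov 30, 1718 (end of Nov, 30 days; 218 left).
−30 → Oct 31, 1718 (end of Oct, 31 days; 188 left).
−31 → Sep 30, 1718 (end of Sep, 30 days; 157 left).
−30 → Aug 31, 1718 (end of Aug, 31 days; 127 left).
−31 → Jul 31, 1718 (end of Jul, 31 days; 96 left).
−31 → Jun 30, 1718 (end of Jun, 30 days; 65 left).
−30 → May 31, 1718 (end of May, 31 days; 35 left).
−31 → Apr 30, 1718 (end of Apr, 30 days; 4 left).
−4 → Apr 26, 1718.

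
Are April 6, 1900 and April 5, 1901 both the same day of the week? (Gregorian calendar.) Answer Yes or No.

Yes

From Apr 6, 1900 to Apr 5, 1901 is 364 days.
364 mod 7 = 0, so they are the same weekday.
(Apr 6, 1900 is a Friday; Apr 5, 1901 is a Friday.)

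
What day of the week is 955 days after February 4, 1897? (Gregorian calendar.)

Sunday

First find the weekday of Feb 4, 1897. Doomsday rule: the anchor day for the 1800s is Friday. For year 97: 97÷12 = 8 r 1, and 1÷4 = 0, so 8+1+0 = 9.
Friday + 9 ≡ Sunday — that's 1897's doomsday.
In February the doomsday date is Feb 28 (1897 is not a leap year).
Feb 4 is 24 days before Feb 28; 24 mod 7 = 3, so Sunday − 3 = Thursday.
955 mod 7 = 3, so 955 days after a Thursday is Thursday + 3 = Sunday.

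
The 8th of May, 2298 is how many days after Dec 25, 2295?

865

Dec 25, 2295 → Dec 25, 2296: 366 days (Feb 29, 2296 is in that span).
Dec 25, 2296 → Dec 25, 2297: 365 days.
Dec 25, 2297 → Jan 25, 2298: 31 days (December has 31).
Jan 25, 2298 → Feb 25, 2298: 31 days (January has 31).
Feb 25, 2298 → Mar 25, 2298: 28 days (February has 28).
Mar 25, 2298 → Apr 25, 2298: 31 days (March has 31).
Apr 25, 2298 → May 8, 2298: 13 days.
Total: 865 days.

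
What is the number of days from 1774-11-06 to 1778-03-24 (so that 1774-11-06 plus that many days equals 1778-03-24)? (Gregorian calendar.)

Nov 6, 1774 → Nov 6, 1775: 365 days.
Nov 6, 1775 → Nov 6, 1776: 366 days (Feb 29, 1776 is in that span).
Nov 6, 1776 → Nov 6, 1777: 365 days.
Nov 6, 1777 → Dec 6, 1777: 30 days (November has 30).
Dec 6, 1777 → Jan 6, 1778: 31 days (December has 31).
Jan 6, 1778 → Feb 6, 1778: 31 days (January has 31).
Feb 6, 1778 → Mar 6, 1778: 28 days (February has 28).
Mar 6, 1778 → Mar 24, 1778: 18 days.
Total: 1234 days.

1234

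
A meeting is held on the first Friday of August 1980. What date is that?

August 1, 1980 is a Friday.
The first Friday is therefore August 1 (same day).

August 1, 1980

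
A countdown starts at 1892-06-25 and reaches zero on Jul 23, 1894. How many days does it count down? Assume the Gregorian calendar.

758

Jun 25, 1892 → Jun 25, 1893: 365 days.
Jun 25, 1893 → Jul 25, 1893: 30 days (June has 30).
Jul 25, 1893 → Aug 25, 1893: 31 days (July has 31).
Aug 25, 1893 → Sep 25, 1893: 31 days (August has 31).
Sep 25, 1893 → Oct 25, 1893: 30 days (September has 30).
Oct 25, 1893 → Nov 25, 1893: 31 days (October has 31).
Nov 25, 1893 → Dec 25, 1893: 30 days (November has 30).
Dec 25, 1893 → Jan 25, 1894: 31 days (December has 31).
Jan 25, 1894 → Feb 25, 1894: 31 days (January has 31).
Feb 25, 1894 → Mar 25, 1894: 28 days (February has 28).
Mar 25, 1894 → Apr 25, 1894: 31 days (March has 31).
Apr 25, 1894 → May 25, 1894: 30 days (April has 30).
May 25, 1894 → Jun 25, 1894: 31 days (May has 31).
Jun 25, 1894 → Jul 23, 1894: 28 days.
Total: 758 days.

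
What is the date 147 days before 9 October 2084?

May 15, 2084

−9 → Sep 30, 2084 (end of Sep, 30 days; 138 left).
−30 → Aug 31, 2084 (end of Aug, 31 days; 108 left).
−31 → Jul 31, 2084 (end of Jul, 31 days; 77 left).
−31 → Jun 30, 2084 (end of Jun, 30 days; 46 left).
−30 → May 31, 2084 (end of May, 31 days; 16 left).
−16 → May 15, 2084.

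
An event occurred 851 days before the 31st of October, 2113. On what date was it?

July 3, 2111

−365 (one year) → Oct 31, 2112 (486 left).
−366 (one year; includes Feb 29, 2112) → Oct 31, 2111 (120 left).
−31 → Sep 30, 2111 (end of Sep, 30 days; 89 left).
−30 → Aug 31, 2111 (end of Aug, 31 days; 59 left).
−31 → Jul 31, 2111 (end of Jul, 31 days; 28 left).
−28 → Jul 3, 2111.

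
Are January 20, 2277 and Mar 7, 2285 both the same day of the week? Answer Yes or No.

Yes

From Jan 20, 2277 to Mar 7, 2285 is 2968 days.
2968 mod 7 = 0, so they are the same weekday.
(Jan 20, 2277 is a Saturday; Mar 7, 2285 is a Saturday.)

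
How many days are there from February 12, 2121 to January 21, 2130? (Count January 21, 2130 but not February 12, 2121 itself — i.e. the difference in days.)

Feb 12, 2121 → Feb 12, 2122: 365 days.
Feb 12, 2122 → Feb 12, 2123: 365 days.
Feb 12, 2123 → Feb 12, 2124: 365 days.
Feb 12, 2124 → Feb 12, 2125: 366 days (Feb 29, 2124 is in that span).
Feb 12, 2125 → Feb 12, 2126: 365 days.
Feb 12, 2126 → Feb 12, 2127: 365 days.
Feb 12, 2127 → Feb 12, 2128: 365 days.
Feb 12, 2128 → Feb 12, 2129: 366 days (Feb 29, 2128 is in that span).
Feb 12, 2129 → Mar 12, 2129: 28 days (February has 28).
Mar 12, 2129 → Apr 12, 2129: 31 days (March has 31).
Apr 12, 2129 → May 12, 2129: 30 days (April has 30).
May 12, 2129 → Jun 12, 2129: 31 days (May has 31).
Jun 12, 2129 → Jul 12, 2129: 30 days (June has 30).
Jul 12, 2129 → Aug 12, 2129: 31 days (July has 31).
Aug 12, 2129 → Sep 12, 2129: 31 days (August has 31).
Sep 12, 2129 → Oct 12, 2129: 30 days (September has 30).
Oct 12, 2129 → Nov 12, 2129: 31 days (October has 31).
Nov 12, 2129 → Dec 12, 2129: 30 days (November has 30).
Dec 12, 2129 → Jan 12, 2130: 31 days (December has 31).
Jan 12, 2130 → Jan 21, 2130: 9 days.
Total: 3265 days.

3265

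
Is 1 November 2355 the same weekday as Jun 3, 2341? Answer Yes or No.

From Jun 3, 2341 to Nov 1, 2355 is 5264 days.
5264 mod 7 = 0, so they are the same weekday.
(Jun 3, 2341 is a Tuesday; Nov 1, 2355 is a Tuesday.)

Yes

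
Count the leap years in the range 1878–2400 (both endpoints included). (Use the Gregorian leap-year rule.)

127

Multiples of 4 in [1878,2400]: 131.
Of those, multiples of 100: 6 (not leap unless ÷400).
Multiples of 400: 2.
Leap years = 131 − 6 + 2 = 127.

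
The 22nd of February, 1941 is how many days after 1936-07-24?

Jul 24, 1936 → Jul 24, 1937: 365 days.
Jul 24, 1937 → Jul 24, 1938: 365 days.
Jul 24, 1938 → Jul 24, 1939: 365 days.
Jul 24, 1939 → Jul 24, 1940: 366 days (Feb 29, 1940 is in that span).
Jul 24, 1940 → Aug 24, 1940: 31 days (July has 31).
Aug 24, 1940 → Sep 24, 1940: 31 days (August has 31).
Sep 24, 1940 → Oct 24, 1940: 30 days (September has 30).
Oct 24, 1940 → Nov 24, 1940: 31 days (October has 31).
Nov 24, 1940 → Dec 24, 1940: 30 days (November has 30).
Dec 24, 1940 → Jan 24, 1941: 31 days (December has 31).
Jan 24, 1941 → Feb 22, 1941: 29 days.
Total: 1674 days.

1674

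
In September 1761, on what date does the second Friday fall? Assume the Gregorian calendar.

September 11, 1761

September 1, 1761 is a Tuesday.
The first Friday is therefore September 4 (3 days later).
The second Friday is 4 + 1×7 = September 11.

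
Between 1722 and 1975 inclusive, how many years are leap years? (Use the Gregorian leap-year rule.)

Multiples of 4 in [1722,1975]: 63.
Of those, multiples of 100: 2 (not leap unless ÷400).
Multiples of 400: 0.
Leap years = 63 − 2 + 0 = 61.

61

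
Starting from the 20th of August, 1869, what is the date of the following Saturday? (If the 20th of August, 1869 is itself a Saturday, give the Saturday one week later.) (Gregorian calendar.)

August 21, 1869

Aug 20, 1869 is a Friday.
From Friday to the next Saturday is 1 day.
Aug 20, 1869 + 1 = Aug 21, 1869.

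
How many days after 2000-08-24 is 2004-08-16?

1453

Aug 24, 2000 → Aug 24, 2001: 365 days.
Aug 24, 2001 → Aug 24, 2002: 365 days.
Aug 24, 2002 → Aug 24, 2003: 365 days.
Aug 24, 2003 → Sep 24, 2003: 31 days (August has 31).
Sep 24, 2003 → Oct 24, 2003: 30 days (September has 30).
Oct 24, 2003 → Nov 24, 2003: 31 days (October has 31).
Nov 24, 2003 → Dec 24, 2003: 30 days (November has 30).
Dec 24, 2003 → Jan 24, 2004: 31 days (December has 31).
Jan 24, 2004 → Feb 24, 2004: 31 days (January has 31).
Feb 24, 2004 → Mar 24, 2004: 29 days (February has 29).
Mar 24, 2004 → Apr 24, 2004: 31 days (March has 31).
Apr 24, 2004 → May 24, 2004: 30 days (April has 30).
May 24, 2004 → Jun 24, 2004: 31 days (May has 31).
Jun 24, 2004 → Jul 24, 2004: 30 days (June has 30).
Jul 24, 2004 → Aug 16, 2004: 23 days.
Total: 1453 days.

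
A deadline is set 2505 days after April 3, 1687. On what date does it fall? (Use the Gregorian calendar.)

February 10, 1694

+366 (one year; includes Feb 29, 1688) → Apr 3, 1688 (2139 left).
+365 (one year) → Apr 3, 1689 (1774 left).
+365 (one year) → Apr 3, 1690 (1409 left).
+365 (one year) → Apr 3, 1691 (1044 left).
+366 (one year; includes Feb 29, 1692) → Apr 3, 1692 (678 left).
+365 (one year) → Apr 3, 1693 (313 left).
Apr has 30 days: +28 → May 1, 1693 (285 left).
May has 31 days: +31 → Jun 1, 1693 (254 left).
Jun has 30 days: +30 → Jul 1, 1693 (224 left).
Jul has 31 days: +31 → Aug 1, 1693 (193 left).
Aug has 31 days: +31 → Sep 1, 1693 (162 left).
Sep has 30 days: +30 → Oct 1, 1693 (132 left).
Oct has 31 days: +31 → Nov 1, 1693 (101 left).
Nov has 30 days: +30 → Dec 1, 1693 (71 left).
Dec has 31 days: +31 → Jan 1, 1694 (40 left).
Jan has 31 days: +31 → Feb 1, 1694 (9 left).
+9 → Feb 10, 1694.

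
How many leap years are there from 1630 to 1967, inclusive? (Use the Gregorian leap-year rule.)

81

Multiples of 4 in [1630,1967]: 84.
Of those, multiples of 100: 3 (not leap unless ÷400).
Multiples of 400: 0.
Leap years = 84 − 3 + 0 = 81.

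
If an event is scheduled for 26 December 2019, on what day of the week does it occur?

Doomsday rule: the anchor day for the 2000s is Tuesday. For year 19: 19÷12 = 1 r 7, and 7÷4 = 1, so 1+7+1 = 9.
Tuesday + 9 ≡ Thursday — that's 2019's doomsday.
In December the doomsday date is Dec 12.
Dec 26 is 14 days after Dec 12; 14 mod 7 = 0, so Thursday + 0 = Thursday.

Thursday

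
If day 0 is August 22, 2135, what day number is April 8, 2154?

Aug 22, 2135 → Aug 22, 2136: 366 days (Feb 29, 2136 is in that span).
Aug 22, 2136 → Aug 22, 2137: 365 days.
Aug 22, 2137 → Aug 22, 2138: 365 days.
Aug 22, 2138 → Aug 22, 2139: 365 days.
Aug 22, 2139 → Aug 22, 2140: 366 days (Feb 29, 2140 is in that span).
Aug 22, 2140 → Aug 22, 2141: 365 days.
Aug 22, 2141 → Aug 22, 2142: 365 days.
Aug 22, 2142 → Aug 22, 2143: 365 days.
Aug 22, 2143 → Aug 22, 2144: 366 days (Feb 29, 2144 is in that span).
Aug 22, 2144 → Aug 22, 2145: 365 days.
Aug 22, 2145 → Aug 22, 2146: 365 days.
Aug 22, 2146 → Aug 22, 2147: 365 days.
Aug 22, 2147 → Aug 22, 2148: 366 days (Feb 29, 2148 is in that span).
Aug 22, 2148 → Aug 22, 2149: 365 days.
Aug 22, 2149 → Aug 22, 2150: 365 days.
Aug 22, 2150 → Aug 22, 2151: 365 days.
Aug 22, 2151 → Aug 22, 2152: 366 days (Feb 29, 2152 is in that span).
Aug 22, 2152 → Aug 22, 2153: 365 days.
Aug 22, 2153 → Sep 22, 2153: 31 days (August has 31).
Sep 22, 2153 → Oct 22, 2153: 30 days (September has 30).
Oct 22, 2153 → Nov 22, 2153: 31 days (October has 31).
Nov 22, 2153 → Dec 22, 2153: 30 days (November has 30).
Dec 22, 2153 → Jan 22, 2154: 31 days (December has 31).
Jan 22, 2154 → Feb 22, 2154: 31 days (January has 31).
Feb 22, 2154 → Mar 22, 2154: 28 days (February has 28).
Mar 22, 2154 → Apr 8, 2154: 17 days.
Total: 6804 days.

6804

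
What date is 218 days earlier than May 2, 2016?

−2 → Apr 30, 2016 (end of Apr, 30 days; 216 left).
−30 → Mar 31, 2016 (end of Mar, 31 days; 186 left).
−31 → Feb 29, 2016 (end of Feb, 29 days; 155 left).
−29 → Jan 31, 2016 (end of Jan, 31 days; 126 left).
−31 → Dec 31, 2015 (end of Dec, 31 days; 95 left).
−31 → Nov 30, 2015 (end of Nov, 30 days; 64 left).
−30 → Oct 31, 2015 (end of Oct, 31 days; 34 left).
−31 → Sep 30, 2015 (end of Sep, 30 days; 3 left).
−3 → Sep 27, 2015.

September 27, 2015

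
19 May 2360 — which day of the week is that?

Doomsday rule: the anchor day for the 2300s is Wednesday. For year 60: 60÷12 = 5 r 0, and 0÷4 = 0, so 5+0+0 = 5.
Wednesday + 5 ≡ Monday — that's 2360's doomsday.
In May the doomsday date is May 9.
May 19 is 10 days after May 9; 10 mod 7 = 3, so Monday + 3 = Thursday.

Thursday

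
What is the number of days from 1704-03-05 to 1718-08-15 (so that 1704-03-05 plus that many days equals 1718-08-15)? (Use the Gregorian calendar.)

Mar 5, 1704 → Mar 5, 1705: 365 days.
Mar 5, 1705 → Mar 5, 1706: 365 days.
Mar 5, 1706 → Mar 5, 1707: 365 days.
Mar 5, 1707 → Mar 5, 1708: 366 days (Feb 29, 1708 is in that span).
Mar 5, 1708 → Mar 5, 1709: 365 days.
Mar 5, 1709 → Mar 5, 1710: 365 days.
Mar 5, 1710 → Mar 5, 1711: 365 days.
Mar 5, 1711 → Mar 5, 1712: 366 days (Feb 29, 1712 is in that span).
Mar 5, 1712 → Mar 5, 1713: 365 days.
Mar 5, 1713 → Mar 5, 1714: 365 days.
Mar 5, 1714 → Mar 5, 1715: 365 days.
Mar 5, 1715 → Mar 5, 1716: 366 days (Feb 29, 1716 is in that span).
Mar 5, 1716 → Mar 5, 1717: 365 days.
Mar 5, 1717 → Mar 5, 1718: 365 days.
Mar 5, 1718 → Apr 5, 1718: 31 days (March has 31).
Apr 5, 1718 → May 5, 1718: 30 days (April has 30).
May 5, 1718 → Jun 5, 1718: 31 days (May has 31).
Jun 5, 1718 → Jul 5, 1718: 30 days (June has 30).
Jul 5, 1718 → Aug 5, 1718: 31 days (July has 31).
Aug 5, 1718 → Aug 15, 1718: 10 days.
Total: 5276 days.

5276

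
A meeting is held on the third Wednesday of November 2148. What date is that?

November 20, 2148

November 1, 2148 is a Friday.
The first Wednesday is therefore November 6 (5 days later).
The third Wednesday is 6 + 2×7 = November 20.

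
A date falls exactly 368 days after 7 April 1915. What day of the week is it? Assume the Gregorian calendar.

Apr 7, 1915 is a Wednesday.
368 mod 7 = 4, so 368 days after a Wednesday is Wednesday + 4 = Sunday.

Sunday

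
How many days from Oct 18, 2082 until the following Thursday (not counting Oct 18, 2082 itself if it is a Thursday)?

Oct 18, 2082 is a Sunday.
From Sunday to the next Thursday is 4 days.

4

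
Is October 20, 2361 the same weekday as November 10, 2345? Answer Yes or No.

From Nov 10, 2345 to Oct 20, 2361 is 5823 days.
5823 mod 7 = 6, so they are different weekdays.
(Nov 10, 2345 is a Saturday; Oct 20, 2361 is a Friday.)

No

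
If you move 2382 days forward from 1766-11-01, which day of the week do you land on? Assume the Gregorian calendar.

Nov 1, 1766 is a Saturday.
2382 mod 7 = 2, so 2382 days after a Saturday is Saturday + 2 = Monday.

Monday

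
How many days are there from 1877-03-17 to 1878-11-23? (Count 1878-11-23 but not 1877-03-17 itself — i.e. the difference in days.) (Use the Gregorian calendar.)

616

Mar 17, 1877 → Mar 17, 1878: 365 days.
Mar 17, 1878 → Apr 17, 1878: 31 days (March has 31).
Apr 17, 1878 → May 17, 1878: 30 days (April has 30).
May 17, 1878 → Jun 17, 1878: 31 days (May has 31).
Jun 17, 1878 → Jul 17, 1878: 30 days (June has 30).
Jul 17, 1878 → Aug 17, 1878: 31 days (July has 31).
Aug 17, 1878 → Sep 17, 1878: 31 days (August has 31).
Sep 17, 1878 → Oct 17, 1878: 30 days (September has 30).
Oct 17, 1878 → Nov 17, 1878: 31 days (October has 31).
Nov 17, 1878 → Nov 23, 1878: 6 days.
Total: 616 days.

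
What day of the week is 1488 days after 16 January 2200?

Monday

Jan 16, 2200 is a Thursday.
1488 mod 7 = 4, so 1488 days after a Thursday is Thursday + 4 = Monday.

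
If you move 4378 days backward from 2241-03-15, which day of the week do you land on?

Friday

Mar 15, 2241 is a Monday.
4378 mod 7 = 3, so 4378 days before a Monday is Monday − 3 = Friday.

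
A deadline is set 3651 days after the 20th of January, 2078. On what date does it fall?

January 19, 2088

+365 (one year) → Jan 20, 2079 (3286 left).
+365 (one year) → Jan 20, 2080 (2921 left).
+366 (one year; includes Feb 29, 2080) → Jan 20, 2081 (2555 left).
+365 (one year) → Jan 20, 2082 (2190 left).
+365 (one year) → Jan 20, 2083 (1825 left).
+365 (one year) → Jan 20, 2084 (1460 left).
+366 (one year; includes Feb 29, 2084) → Jan 20, 2085 (1094 left).
+365 (one year) → Jan 20, 2086 (729 left).
+365 (one year) → Jan 20, 2087 (364 left).
Jan has 31 days: +12 → Feb 1, 2087 (352 left).
Feb has 28 days: +28 → Mar 1, 2087 (324 left).
Mar has 31 days: +31 → Apr 1, 2087 (293 left).
Apr has 30 days: +30 → May 1, 2087 (263 left).
May has 31 days: +31 → Jun 1, 2087 (232 left).
Jun has 30 days: +30 → Jul 1, 2087 (202 left).
Jul has 31 days: +31 → Aug 1, 2087 (171 left).
Aug has 31 days: +31 → Sep 1, 2087 (140 left).
Sep has 30 days: +30 → Oct 1, 2087 (110 left).
Oct has 31 days: +31 → Nov 1, 2087 (79 left).
Nov has 30 days: +30 → Dec 1, 2087 (49 left).
Dec has 31 days: +31 → Jan 1, 2088 (18 left).
+18 → Jan 19, 2088.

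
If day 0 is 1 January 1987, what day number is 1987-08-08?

219

Jan 1, 1987 → Feb 1, 1987: 31 days (January has 31).
Feb 1, 1987 → Mar 1, 1987: 28 days (February has 28).
Mar 1, 1987 → Apr 1, 1987: 31 days (March has 31).
Apr 1, 1987 → May 1, 1987: 30 days (April has 30).
May 1, 1987 → Jun 1, 1987: 31 days (May has 31).
Jun 1, 1987 → Jul 1, 1987: 30 days (June has 30).
Jul 1, 1987 → Aug 1, 1987: 31 days (July has 31).
Aug 1, 1987 → Aug 8, 1987: 7 days.
Total: 219 days.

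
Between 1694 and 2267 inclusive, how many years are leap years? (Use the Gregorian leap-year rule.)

Multiples of 4 in [1694,2267]: 143.
Of those, multiples of 100: 6 (not leap unless ÷400).
Multiples of 400: 1.
Leap years = 143 − 6 + 1 = 138.

138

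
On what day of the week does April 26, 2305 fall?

Doomsday rule: the anchor day for the 2300s is Wednesday. For year 05: 5÷12 = 0 r 5, and 5÷4 = 1, so 0+5+1 = 6.
Wednesday + 6 ≡ Tuesday — that's 2305's doomsday.
In April the doomsday date is Apr 4.
Apr 26 is 22 days after Apr 4; 22 mod 7 = 1, so Tuesday + 1 = Wednesday.

Wednesday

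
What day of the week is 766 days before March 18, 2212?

Sunday

Mar 18, 2212 is a Wednesday.
766 mod 7 = 3, so 766 days before a Wednesday is Wednesday − 3 = Sunday.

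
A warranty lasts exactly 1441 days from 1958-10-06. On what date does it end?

September 16, 1962

+365 (one year) → Oct 6, 1959 (1076 left).
+366 (one year; includes Feb 29, 1960) → Oct 6, 1960 (710 left).
+365 (one year) → Oct 6, 1961 (345 left).
Oct has 31 days: +26 → Nov 1, 1961 (319 left).
Nov has 30 days: +30 → Dec 1, 1961 (289 left).
Dec has 31 days: +31 → Jan 1, 1962 (258 left).
Jan has 31 days: +31 → Feb 1, 1962 (227 left).
Feb has 28 days: +28 → Mar 1, 1962 (199 left).
Mar has 31 days: +31 → Apr 1, 1962 (168 left).
Apr has 30 days: +30 → May 1, 1962 (138 left).
May has 31 days: +31 → Jun 1, 1962 (107 left).
Jun has 30 days: +30 → Jul 1, 1962 (77 left).
Jul has 31 days: +31 → Aug 1, 1962 (46 left).
Aug has 31 days: +31 → Sep 1, 1962 (15 left).
+15 → Sep 16, 1962.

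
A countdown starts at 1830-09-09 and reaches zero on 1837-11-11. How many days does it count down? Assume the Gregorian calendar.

2620

Sep 9, 1830 → Sep 9, 1831: 365 days.
Sep 9, 1831 → Sep 9, 1832: 366 days (Feb 29, 1832 is in that span).
Sep 9, 1832 → Sep 9, 1833: 365 days.
Sep 9, 1833 → Sep 9, 1834: 365 days.
Sep 9, 1834 → Sep 9, 1835: 365 days.
Sep 9, 1835 → Sep 9, 1836: 366 days (Feb 29, 1836 is in that span).
Sep 9, 1836 → Sep 9, 1837: 365 days.
Sep 9, 1837 → Oct 9, 1837: 30 days (September has 30).
Oct 9, 1837 → Nov 9, 1837: 31 days (October has 31).
Nov 9, 1837 → Nov 11, 1837: 2 days.
Total: 2620 days.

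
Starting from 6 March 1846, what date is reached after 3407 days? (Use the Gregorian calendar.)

+365 (one year) → Mar 6, 1847 (3042 left).
+366 (one year; includes Feb 29, 1848) → Mar 6, 1848 (2676 left).
+365 (one year) → Mar 6, 1849 (2311 left).
+365 (one year) → Mar 6, 1850 (1946 left).
+365 (one year) → Mar 6, 1851 (1581 left).
+366 (one year; includes Feb 29, 1852) → Mar 6, 1852 (1215 left).
+365 (one year) → Mar 6, 1853 (850 left).
+365 (one year) → Mar 6, 1854 (485 left).
+365 (one year) → Mar 6, 1855 (120 left).
Mar has 31 days: +26 → Apr 1, 1855 (94 left).
Apr has 30 days: +30 → May 1, 1855 (64 left).
May has 31 days: +31 → Jun 1, 1855 (33 left).
Jun has 30 days: +30 → Jul 1, 1855 (3 left).
+3 → Jul 4, 1855.

July 4, 1855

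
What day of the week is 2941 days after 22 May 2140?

Monday

First find the weekday of May 22, 2140. Doomsday rule: the anchor day for the 2100s is Sunday. For year 40: 40÷12 = 3 r 4, and 4÷4 = 1, so 3+4+1 = 8.
Sunday + 8 ≡ Monday — that's 2140's doomsday.
In May the doomsday date is May 9.
May 22 is 13 days after May 9; 13 mod 7 = 6, so Monday + 6 = Sunday.
2941 mod 7 = 1, so 2941 days after a Sunday is Sunday + 1 = Monday.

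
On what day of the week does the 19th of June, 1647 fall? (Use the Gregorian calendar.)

Wednesday

Doomsday rule: the anchor day for the 1600s is Tuesday. For year 47: 47÷12 = 3 r 11, and 11÷4 = 2, so 3+11+2 = 16.
Tuesday + 16 ≡ Thursday — that's 1647's doomsday.
In June the doomsday date is Jun 6.
Jun 19 is 13 days after Jun 6; 13 mod 7 = 6, so Thursday + 6 = Wednesday.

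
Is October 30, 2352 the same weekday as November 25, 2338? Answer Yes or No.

From Nov 25, 2338 to Oct 30, 2352 is 5088 days.
5088 mod 7 = 6, so they are different weekdays.
(Nov 25, 2338 is a Friday; Oct 30, 2352 is a Thursday.)

No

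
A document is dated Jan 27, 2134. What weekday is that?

Doomsday rule: the anchor day for the 2100s is Sunday. For year 34: 34÷12 = 2 r 10, and 10÷4 = 2, so 2+10+2 = 14.
Sunday + 14 ≡ Sunday — that's 2134's doomsday.
In January the doomsday date is Jan 3 (2134 is not a leap year).
Jan 27 is 24 days after Jan 3; 24 mod 7 = 3, so Sunday + 3 = Wednesday.

Wednesday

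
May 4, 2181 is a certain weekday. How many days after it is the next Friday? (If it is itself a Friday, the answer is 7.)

7

May 4, 2181 is a Friday.
From Friday to the next Friday is 7 days.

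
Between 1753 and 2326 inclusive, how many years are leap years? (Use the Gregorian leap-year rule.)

138

Multiples of 4 in [1753,2326]: 143.
Of those, multiples of 100: 6 (not leap unless ÷400).
Multiples of 400: 1.
Leap years = 143 − 6 + 1 = 138.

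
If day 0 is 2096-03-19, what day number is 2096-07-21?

Mar 19, 2096 → Apr 19, 2096: 31 days (March has 31).
Apr 19, 2096 → May 19, 2096: 30 days (April has 30).
May 19, 2096 → Jun 19, 2096: 31 days (May has 31).
Jun 19, 2096 → Jul 19, 2096: 30 days (June has 30).
Jul 19, 2096 → Jul 21, 2096: 2 days.
Total: 124 days.

124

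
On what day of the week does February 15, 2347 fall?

Doomsday rule: the anchor day for the 2300s is Wednesday. For year 47: 47÷12 = 3 r 11, and 11÷4 = 2, so 3+11+2 = 16.
Wednesday + 16 ≡ Friday — that's 2347's doomsday.
In February the doomsday date is Feb 28 (2347 is not a leap year).
Feb 15 is 13 days before Feb 28; 13 mod 7 = 6, so Friday − 6 = Saturday.

Saturday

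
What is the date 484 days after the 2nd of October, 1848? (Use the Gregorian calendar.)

+365 (one year) → Oct 2, 1849 (119 left).
Oct has 31 days: +30 → Nov 1, 1849 (89 left).
Nov has 30 days: +30 → Dec 1, 1849 (59 left).
Dec has 31 days: +31 → Jan 1, 1850 (28 left).
+28 → Jan 29, 1850.

January 29, 1850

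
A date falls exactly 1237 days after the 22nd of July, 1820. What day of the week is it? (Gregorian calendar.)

First find the weekday of Jul 22, 1820. Doomsday rule: the anchor day for the 1800s is Friday. For year 20: 20÷12 = 1 r 8, and 8÷4 = 2, so 1+8+2 = 11.
Friday + 11 ≡ Tuesday — that's 1820's doomsday.
In July the doomsday date is Jul 11.
Jul 22 is 11 days after Jul 11; 11 mod 7 = 4, so Tuesday + 4 = Saturday.
1237 mod 7 = 5, so 1237 days after a Saturday is Saturday + 5 = Thursday.

Thursday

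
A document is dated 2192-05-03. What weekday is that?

Doomsday rule: the anchor day for the 2100s is Sunday. For year 92: 92÷12 = 7 r 8, and 8÷4 = 2, so 7+8+2 = 17.
Sunday + 17 ≡ Wednesday — that's 2192's doomsday.
In May the doomsday date is May 9.
May 3 is 6 days before May 9; 6 mod 7 = 6, so Wednesday − 6 = Thursday.

Thursday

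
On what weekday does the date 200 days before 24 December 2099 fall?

Sunday

First find the weekday of Dec 24, 2099. Doomsday rule: the anchor day for the 2000s is Tuesday. For year 99: 99÷12 = 8 r 3, and 3÷4 = 0, so 8+3+0 = 11.
Tuesday + 11 ≡ Saturday — that's 2099's doomsday.
In December the doomsday date is Dec 12.
Dec 24 is 12 days after Dec 12; 12 mod 7 = 5, so Saturday + 5 = Thursday.
200 mod 7 = 4, so 200 days before a Thursday is Thursday − 4 = Sunday.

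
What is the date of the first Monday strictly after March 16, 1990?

Mar 16, 1990 is a Friday.
From Friday to the next Monday is 3 days.
Mar 16, 1990 + 3 = Mar 19, 1990.

March 19, 1990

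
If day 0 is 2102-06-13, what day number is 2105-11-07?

Jun 13, 2102 → Jun 13, 2103: 365 days.
Jun 13, 2103 → Jun 13, 2104: 366 days (Feb 29, 2104 is in that span).
Jun 13, 2104 → Jun 13, 2105: 365 days.
Jun 13, 2105 → Jul 13, 2105: 30 days (June has 30).
Jul 13, 2105 → Aug 13, 2105: 31 days (July has 31).
Aug 13, 2105 → Sep 13, 2105: 31 days (August has 31).
Sep 13, 2105 → Oct 13, 2105: 30 days (September has 30).
Oct 13, 2105 → Nov 7, 2105: 25 days.
Total: 1243 days.

1243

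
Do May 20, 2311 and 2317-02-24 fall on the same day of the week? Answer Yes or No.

Yes

From May 20, 2311 to Feb 24, 2317 is 2107 days.
2107 mod 7 = 0, so they are the same weekday.
(May 20, 2311 is a Saturday; Feb 24, 2317 is a Saturday.)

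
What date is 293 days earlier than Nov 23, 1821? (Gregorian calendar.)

February 3, 1821

−23 → Oct 31, 1821 (end of Oct, 31 days; 270 left).
−31 → Sep 30, 1821 (end of Sep, 30 days; 239 left).
−30 → Aug 31, 1821 (end of Aug, 31 days; 209 left).
−31 → Jul 31, 1821 (end of Jul, 31 days; 178 left).
−31 → Jun 30, 1821 (end of Jun, 30 days; 147 left).
−30 → May 31, 1821 (end of May, 31 days; 117 left).
−31 → Apr 30, 1821 (end of Apr, 30 days; 86 left).
−30 → Mar 31, 1821 (end of Mar, 31 days; 56 left).
−31 → Feb 28, 1821 (end of Feb, 28 days; 25 left).
−25 → Feb 3, 1821.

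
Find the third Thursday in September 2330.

September 1, 2330 is a Monday.
The first Thursday is therefore September 4 (3 days later).
The third Thursday is 4 + 2×7 = September 18.

September 18, 2330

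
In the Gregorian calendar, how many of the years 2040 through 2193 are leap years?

38

Multiples of 4 in [2040,2193]: 39.
Of those, multiples of 100: 1 (not leap unless ÷400).
Multiples of 400: 0.
Leap years = 39 − 1 + 0 = 38.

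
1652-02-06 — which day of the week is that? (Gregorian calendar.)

Doomsday rule: the anchor day for the 1600s is Tuesday. For year 52: 52÷12 = 4 r 4, and 4÷4 = 1, so 4+4+1 = 9.
Tuesday + 9 ≡ Thursday — that's 1652's doomsday.
In February the doomsday date is Feb 29 (1652 is a leap year (divisible by 4)).
Feb 6 is 23 days before Feb 29; 23 mod 7 = 2, so Thursday − 2 = Tuesday.

Tuesday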